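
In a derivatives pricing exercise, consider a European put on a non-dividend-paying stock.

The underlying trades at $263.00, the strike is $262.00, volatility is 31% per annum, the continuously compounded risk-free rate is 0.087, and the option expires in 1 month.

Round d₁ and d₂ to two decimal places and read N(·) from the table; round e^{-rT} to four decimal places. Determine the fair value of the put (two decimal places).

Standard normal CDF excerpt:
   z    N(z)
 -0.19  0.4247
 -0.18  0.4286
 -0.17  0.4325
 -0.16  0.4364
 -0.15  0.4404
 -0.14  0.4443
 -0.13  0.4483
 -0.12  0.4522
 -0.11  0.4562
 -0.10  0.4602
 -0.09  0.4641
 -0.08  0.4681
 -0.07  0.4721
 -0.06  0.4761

σ√T = 0.31 × 0.2887 = 0.0895
d₁ = [ln(263/262) + (0.087 + 0.31²/2)·0.08333] / 0.0895 = [0.0038 + 0.0113] / 0.0895 = 0.1683 which rounds to 0.17
d₂ = d₁ − σ√T = 0.1683 − 0.0895 = 0.0788 which rounds to 0.08
e^(−rT) = e^(−0.087·0.08333) = 0.9928
P = 262·0.9928·N(-0.08) − 263·N(-0.17) = 262·0.9928·0.4681 − 263·0.4325 = 121.7592 − 113.7475 = 8.0117

$8.01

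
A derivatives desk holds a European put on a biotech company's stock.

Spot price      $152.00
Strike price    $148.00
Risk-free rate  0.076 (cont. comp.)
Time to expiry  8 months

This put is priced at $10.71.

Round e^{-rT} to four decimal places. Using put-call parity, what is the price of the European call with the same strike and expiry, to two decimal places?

e^(−rT) = e^(−0.076·0.6667) = 0.9506
Put-call parity: C − P = S − K·e^(−rT) = 152 − 148·0.9506 = 152 − 140.6888 = 11.3112
C = P + (C − P) = 10.71 + (11.3112) = 22.0212

$22.02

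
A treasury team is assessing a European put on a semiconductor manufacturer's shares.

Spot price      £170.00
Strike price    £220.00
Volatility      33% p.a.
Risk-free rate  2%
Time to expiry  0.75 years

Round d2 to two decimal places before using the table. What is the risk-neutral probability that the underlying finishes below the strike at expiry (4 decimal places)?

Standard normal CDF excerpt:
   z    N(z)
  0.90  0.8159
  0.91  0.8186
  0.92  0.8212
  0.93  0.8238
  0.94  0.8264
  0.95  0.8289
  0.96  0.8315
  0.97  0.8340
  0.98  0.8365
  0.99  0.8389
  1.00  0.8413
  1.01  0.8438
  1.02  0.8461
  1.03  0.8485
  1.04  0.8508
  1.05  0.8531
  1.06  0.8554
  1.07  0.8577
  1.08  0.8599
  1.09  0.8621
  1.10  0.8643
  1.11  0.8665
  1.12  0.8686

0.8389

T = 0.75;  σ√T = 0.2858
d₁ = [ln(170/220) + (0.02 + 0.33²/2)·0.75] / 0.2858 = [-0.2578 + 0.0558] / 0.2858 = -0.7068 which rounds to -0.71
d₂ = d₁ − σ√T = -0.7068 − 0.2858 = -0.9926 which rounds to -0.99
Risk-neutral Pr[S_T < K] = N(−d₂) = N(0.99) = 0.8389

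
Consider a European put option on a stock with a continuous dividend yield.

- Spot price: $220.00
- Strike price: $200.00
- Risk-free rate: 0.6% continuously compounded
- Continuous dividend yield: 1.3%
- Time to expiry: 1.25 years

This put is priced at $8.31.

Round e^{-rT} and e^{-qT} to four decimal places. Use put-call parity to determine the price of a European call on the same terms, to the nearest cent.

$26.27

exp(−qT) = exp(−0.013·1.25) = 0.9839;  exp(−rT) = exp(−0.006·1.25) = 0.9925
Put-call parity: C − P = S·e^(−qT) − K·e^(−rT) = 220·0.9839 − 200·0.9925 = 216.4580 − 198.5000 = 17.9580
C = P + (C − P) = 8.31 + (17.9580) = 26.2680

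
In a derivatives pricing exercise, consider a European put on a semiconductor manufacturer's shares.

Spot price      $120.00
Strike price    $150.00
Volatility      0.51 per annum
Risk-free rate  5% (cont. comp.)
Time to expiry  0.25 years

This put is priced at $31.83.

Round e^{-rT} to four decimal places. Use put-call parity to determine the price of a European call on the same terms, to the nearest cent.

e^(−rT) = e^(−0.05·0.25) = 0.9876
Put-call parity: C − P = S − K·e^(−rT) = 120 − 150·0.9876 = 120 − 148.1400 = -28.1400
C = P + (C − P) = 31.83 + (-28.1400) = 3.6900

$3.69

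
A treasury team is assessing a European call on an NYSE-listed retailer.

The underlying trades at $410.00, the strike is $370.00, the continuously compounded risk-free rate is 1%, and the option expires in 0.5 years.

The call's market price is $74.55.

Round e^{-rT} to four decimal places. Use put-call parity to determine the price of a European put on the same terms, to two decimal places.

$32.70

exp(−rT) = exp(−0.01·0.5) = 0.9950
Put-call parity: C − P = S − K·e^(−rT) = 410 − 370·0.9950 = 410 − 368.1500 = 41.8500
P = C − (C − P) = 74.55 − (41.8500) = 32.7000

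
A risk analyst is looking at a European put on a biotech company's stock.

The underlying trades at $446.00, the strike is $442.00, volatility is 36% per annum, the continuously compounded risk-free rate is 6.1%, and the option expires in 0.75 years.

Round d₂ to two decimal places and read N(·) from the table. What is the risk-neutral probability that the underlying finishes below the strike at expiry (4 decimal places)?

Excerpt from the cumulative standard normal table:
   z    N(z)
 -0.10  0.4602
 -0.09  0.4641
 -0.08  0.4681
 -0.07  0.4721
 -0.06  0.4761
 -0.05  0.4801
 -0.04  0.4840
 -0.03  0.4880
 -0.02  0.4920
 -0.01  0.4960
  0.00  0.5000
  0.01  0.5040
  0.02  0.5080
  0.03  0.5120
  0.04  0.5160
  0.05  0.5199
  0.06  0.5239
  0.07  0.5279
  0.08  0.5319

σ√T = 0.36 × 0.8660 = 0.3118
d₁ = [ln(446/442) + (0.061 + 0.36²/2)·0.75] / 0.3118 = [0.0090 + 0.0943] / 0.3118 = 0.3315 ⇒ 0.33
d₂ = d₁ − σ√T = 0.3315 − 0.3118 = 0.0198 ⇒ 0.02
Risk-neutral Pr[S_T < K] = N(−d₂) = N(-0.02) = 0.4920

0.4920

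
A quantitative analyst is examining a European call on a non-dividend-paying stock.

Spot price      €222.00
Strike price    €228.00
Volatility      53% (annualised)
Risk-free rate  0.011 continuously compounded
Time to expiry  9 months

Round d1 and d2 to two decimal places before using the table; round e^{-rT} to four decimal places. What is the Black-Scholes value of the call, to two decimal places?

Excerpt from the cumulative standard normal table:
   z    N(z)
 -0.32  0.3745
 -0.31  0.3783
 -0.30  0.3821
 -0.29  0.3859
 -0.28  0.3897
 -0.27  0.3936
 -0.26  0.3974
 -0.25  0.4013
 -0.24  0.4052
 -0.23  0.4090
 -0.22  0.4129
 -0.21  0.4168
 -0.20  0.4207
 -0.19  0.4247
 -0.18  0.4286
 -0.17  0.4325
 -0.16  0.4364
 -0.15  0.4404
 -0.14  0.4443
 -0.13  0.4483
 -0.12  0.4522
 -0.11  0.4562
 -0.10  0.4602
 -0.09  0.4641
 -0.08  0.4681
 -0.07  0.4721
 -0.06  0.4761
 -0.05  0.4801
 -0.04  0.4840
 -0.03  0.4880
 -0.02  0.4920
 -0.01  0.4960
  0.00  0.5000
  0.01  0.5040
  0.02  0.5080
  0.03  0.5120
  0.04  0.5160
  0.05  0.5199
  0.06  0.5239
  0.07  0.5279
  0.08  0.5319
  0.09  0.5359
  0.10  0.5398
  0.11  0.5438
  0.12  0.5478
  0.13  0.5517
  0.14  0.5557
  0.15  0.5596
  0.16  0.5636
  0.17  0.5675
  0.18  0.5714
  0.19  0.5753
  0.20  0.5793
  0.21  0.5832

T = 0.75;  σ√T = 0.4590
d₁ = [ln(222/228) + (0.011 + 0.53²/2)·0.75] / 0.4590 = [-0.0267 + 0.1136] / 0.4590 = 0.1894 ≈ 0.19
d₂ = d₁ − σ√T = 0.1894 − 0.4590 = -0.2696 ≈ -0.27
exp(−rT) = exp(−0.011·0.75) = 0.9918
N(d₁) = N(0.19) = 0.5753;  N(d₂) = N(-0.27) = 0.3936
C = 222·0.5753 − 228·0.9918·0.3936 = 127.7166 − 89.0049 = 38.7117

€38.71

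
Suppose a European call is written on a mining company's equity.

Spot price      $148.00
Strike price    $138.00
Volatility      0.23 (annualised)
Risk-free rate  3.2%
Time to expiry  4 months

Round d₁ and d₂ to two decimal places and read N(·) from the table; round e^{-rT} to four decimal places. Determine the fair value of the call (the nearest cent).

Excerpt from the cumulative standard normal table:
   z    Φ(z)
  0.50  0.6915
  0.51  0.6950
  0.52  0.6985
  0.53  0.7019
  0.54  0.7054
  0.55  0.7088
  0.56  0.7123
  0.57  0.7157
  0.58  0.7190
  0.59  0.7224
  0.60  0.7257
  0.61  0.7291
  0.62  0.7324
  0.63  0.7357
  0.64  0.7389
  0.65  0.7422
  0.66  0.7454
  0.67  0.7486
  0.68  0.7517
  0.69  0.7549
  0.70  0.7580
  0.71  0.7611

T = 0.3333;  σ√T = 0.1328
d₁ = [ln(148/138) + (0.032 + 0.23²/2)·0.3333] / 0.1328 = [0.0700 + 0.0195] / 0.1328 = 0.6736 ≈ 0.67
d₂ = d₁ − σ√T = 0.6736 − 0.1328 = 0.5408 ≈ 0.54
exp(−rT) = exp(−0.032·0.3333) = 0.9894
N(d₁) = N(0.67) = 0.7486;  N(d₂) = N(0.54) = 0.7054
C = 148·0.7486 − 138·0.9894·0.7054 = 110.7928 − 96.3133 = 14.4795

$14.48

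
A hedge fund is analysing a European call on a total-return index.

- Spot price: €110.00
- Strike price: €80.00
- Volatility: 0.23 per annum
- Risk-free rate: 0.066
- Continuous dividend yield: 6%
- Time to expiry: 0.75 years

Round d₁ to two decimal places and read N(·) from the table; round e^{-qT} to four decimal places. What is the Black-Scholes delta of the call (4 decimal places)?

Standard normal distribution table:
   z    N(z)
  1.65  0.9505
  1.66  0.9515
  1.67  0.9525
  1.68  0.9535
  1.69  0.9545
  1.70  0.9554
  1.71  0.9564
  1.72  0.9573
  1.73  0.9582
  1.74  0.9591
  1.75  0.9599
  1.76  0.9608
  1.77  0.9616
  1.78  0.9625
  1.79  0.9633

σ√T = 0.23 × 0.8660 = 0.1992
d₁ = [ln(110/80) + (0.066 − 0.06 + 0.23²/2)·0.75] / 0.1992 = [0.3185 + 0.0243] / 0.1992 = 1.7210 which rounds to 1.72
N(d₁) = N(1.72) = 0.9573
Δ_call = e^(−qT)·N(d₁) = 0.9560·0.9573 = 0.9152

0.9152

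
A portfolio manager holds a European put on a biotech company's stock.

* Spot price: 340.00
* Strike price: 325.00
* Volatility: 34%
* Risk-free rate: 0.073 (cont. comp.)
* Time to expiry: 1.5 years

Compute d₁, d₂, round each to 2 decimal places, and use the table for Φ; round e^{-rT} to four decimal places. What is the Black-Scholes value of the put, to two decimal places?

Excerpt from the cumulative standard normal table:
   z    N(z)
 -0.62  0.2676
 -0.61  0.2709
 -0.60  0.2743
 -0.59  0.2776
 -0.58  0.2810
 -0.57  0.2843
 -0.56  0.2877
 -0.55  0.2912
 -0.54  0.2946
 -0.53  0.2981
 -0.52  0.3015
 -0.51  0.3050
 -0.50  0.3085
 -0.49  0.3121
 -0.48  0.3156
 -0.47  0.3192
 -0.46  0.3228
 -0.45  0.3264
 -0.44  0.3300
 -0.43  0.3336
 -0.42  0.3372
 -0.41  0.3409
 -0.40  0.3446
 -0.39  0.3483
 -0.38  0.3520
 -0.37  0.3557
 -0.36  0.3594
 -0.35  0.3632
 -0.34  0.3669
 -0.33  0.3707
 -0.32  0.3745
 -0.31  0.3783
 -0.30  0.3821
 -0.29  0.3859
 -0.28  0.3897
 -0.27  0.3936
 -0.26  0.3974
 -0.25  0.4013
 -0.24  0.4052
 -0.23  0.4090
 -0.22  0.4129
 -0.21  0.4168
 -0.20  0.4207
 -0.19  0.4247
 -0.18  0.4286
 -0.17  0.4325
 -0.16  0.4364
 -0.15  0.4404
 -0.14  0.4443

31.58

T = 1.5;  σ√T = 0.4164
d₁ = [ln(340/325) + (0.073 + 0.34²/2)·1.5] / 0.4164 = [0.0451 + 0.1962] / 0.4164 = 0.5795 → 0.58
d₂ = d₁ − σ√T = 0.5795 − 0.4164 = 0.1631 → 0.16
exp(−rT) = exp(−0.073·1.5) = 0.8963
N(−d₂) = N(-0.16) = 0.4364;  N(−d₁) = N(-0.58) = 0.2810
P = 325·0.8963·0.4364 − 340·0.2810 = 127.1222 − 95.5400 = 31.5822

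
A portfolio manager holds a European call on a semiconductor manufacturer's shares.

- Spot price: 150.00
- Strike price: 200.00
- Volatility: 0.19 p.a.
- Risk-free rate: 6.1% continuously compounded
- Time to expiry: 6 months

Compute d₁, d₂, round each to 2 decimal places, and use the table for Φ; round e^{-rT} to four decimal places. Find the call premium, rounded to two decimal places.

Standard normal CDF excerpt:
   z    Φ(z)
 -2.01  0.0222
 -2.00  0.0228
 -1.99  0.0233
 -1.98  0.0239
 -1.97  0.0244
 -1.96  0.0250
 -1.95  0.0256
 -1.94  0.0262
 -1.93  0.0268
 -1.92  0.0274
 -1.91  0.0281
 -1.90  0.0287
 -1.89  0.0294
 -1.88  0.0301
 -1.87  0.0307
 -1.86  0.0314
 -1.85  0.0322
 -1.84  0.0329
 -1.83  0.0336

0.19

σ√T = 0.19·√0.5 = 0.1344
ln(S/K) + (r + σ²/2)T = ln(150/200) + (0.061 + 0.19²/2)·0.5 = -0.2877 + 0.0395 = -0.2482
d₁ = -0.2482 / 0.1344 = -1.8471 → -1.85
d₂ = d₁ − σ√T = -1.8471 − 0.1344 = -1.9814 → -1.98
exp(−rT) = exp(−0.061·0.5) = 0.9700
N(d₁) = N(-1.85) = 0.0322;  N(d₂) = N(-1.98) = 0.0239
C = 150·0.0322 − 200·0.9700·0.0239 = 4.8300 − 4.6366 = 0.1934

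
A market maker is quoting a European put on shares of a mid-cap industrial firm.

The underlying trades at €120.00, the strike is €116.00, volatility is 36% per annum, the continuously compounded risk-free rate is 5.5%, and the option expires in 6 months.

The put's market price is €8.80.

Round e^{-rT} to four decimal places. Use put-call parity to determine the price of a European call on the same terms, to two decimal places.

€15.94

exp(−rT) = exp(−0.055·0.5) = 0.9729
Put-call parity: C − P = S − K·e^(−rT) = 120 − 116·0.9729 = 120 − 112.8564 = 7.1436
C = P + (C − P) = 8.80 + (7.1436) = 15.9436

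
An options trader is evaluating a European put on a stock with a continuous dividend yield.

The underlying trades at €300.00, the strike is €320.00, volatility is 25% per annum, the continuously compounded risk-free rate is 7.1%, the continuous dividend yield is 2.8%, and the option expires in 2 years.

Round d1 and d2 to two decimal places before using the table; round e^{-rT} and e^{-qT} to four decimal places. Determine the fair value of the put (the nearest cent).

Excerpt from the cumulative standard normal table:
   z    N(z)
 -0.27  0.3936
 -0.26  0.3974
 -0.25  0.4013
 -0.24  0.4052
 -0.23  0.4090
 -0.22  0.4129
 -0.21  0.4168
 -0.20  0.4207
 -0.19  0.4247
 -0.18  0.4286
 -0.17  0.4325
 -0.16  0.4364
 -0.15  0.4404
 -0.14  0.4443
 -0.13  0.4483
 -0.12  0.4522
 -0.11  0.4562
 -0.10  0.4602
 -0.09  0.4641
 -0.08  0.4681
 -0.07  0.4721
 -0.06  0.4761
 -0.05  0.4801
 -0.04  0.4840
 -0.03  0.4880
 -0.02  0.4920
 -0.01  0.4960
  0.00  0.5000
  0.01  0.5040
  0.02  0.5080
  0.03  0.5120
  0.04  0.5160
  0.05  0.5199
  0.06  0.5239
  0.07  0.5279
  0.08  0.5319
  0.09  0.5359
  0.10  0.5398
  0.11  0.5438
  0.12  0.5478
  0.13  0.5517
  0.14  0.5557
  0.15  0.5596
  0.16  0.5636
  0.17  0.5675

€37.15

T = 2;  σ√T = 0.3536
d₁ = [ln(300/320) + (0.071 − 0.028 + ½·0.25²)·2] / (σ√T) = (-0.0645 + 0.1485) / 0.3536 = 0.2375 ≈ 0.24
d₂ = 0.2375 − 0.3536 = -0.1161 ≈ -0.12
e^(−qT) = e^(−0.028·2) = 0.9455;  e^(−rT) = e^(−0.071·2) = 0.8676
N(−d₂) = N(0.12) = 0.5478;  N(−d₁) = N(-0.24) = 0.4052
P = 320·0.8676·0.5478 − 300·0.9455·0.4052 = 152.0868 − 114.9350 = 37.1518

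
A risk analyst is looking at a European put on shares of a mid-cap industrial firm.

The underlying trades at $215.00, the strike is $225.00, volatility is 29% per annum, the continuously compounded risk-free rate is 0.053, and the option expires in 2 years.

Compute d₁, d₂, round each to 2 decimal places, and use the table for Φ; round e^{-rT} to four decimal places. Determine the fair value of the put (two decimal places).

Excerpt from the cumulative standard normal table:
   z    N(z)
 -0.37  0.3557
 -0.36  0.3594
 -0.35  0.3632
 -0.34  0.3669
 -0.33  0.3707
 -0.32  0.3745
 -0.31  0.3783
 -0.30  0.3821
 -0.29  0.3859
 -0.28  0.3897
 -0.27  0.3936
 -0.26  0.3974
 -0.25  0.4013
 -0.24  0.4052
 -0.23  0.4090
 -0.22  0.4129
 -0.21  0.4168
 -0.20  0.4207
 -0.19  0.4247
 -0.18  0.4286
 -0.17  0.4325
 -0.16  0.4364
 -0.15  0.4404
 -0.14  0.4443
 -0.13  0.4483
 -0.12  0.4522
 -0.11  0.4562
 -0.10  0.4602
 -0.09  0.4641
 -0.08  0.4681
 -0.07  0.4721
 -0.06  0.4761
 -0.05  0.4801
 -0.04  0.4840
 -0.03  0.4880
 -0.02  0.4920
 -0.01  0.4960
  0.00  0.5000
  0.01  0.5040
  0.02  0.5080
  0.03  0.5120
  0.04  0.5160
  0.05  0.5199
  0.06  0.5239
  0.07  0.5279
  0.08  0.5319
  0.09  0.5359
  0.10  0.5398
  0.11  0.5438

$27.93

T = 2;  σ√T = 0.4101
ln(S/K) + (r + σ²/2)T = ln(215/225) + (0.053 + 0.29²/2)·2 = -0.0455 + 0.1901 = 0.1446
d₁ = 0.1446 / 0.4101 = 0.3527 ≈ 0.35
d₂ = d₁ − σ√T = 0.3527 − 0.4101 = -0.0575 ≈ -0.06
e^(−rT) = e^(−0.053·2) = 0.8994
N(−d₂) = N(0.06) = 0.5239;  N(−d₁) = N(-0.35) = 0.3632
P = 225·0.8994·0.5239 − 215·0.3632 = 106.0190 − 78.0880 = 27.9310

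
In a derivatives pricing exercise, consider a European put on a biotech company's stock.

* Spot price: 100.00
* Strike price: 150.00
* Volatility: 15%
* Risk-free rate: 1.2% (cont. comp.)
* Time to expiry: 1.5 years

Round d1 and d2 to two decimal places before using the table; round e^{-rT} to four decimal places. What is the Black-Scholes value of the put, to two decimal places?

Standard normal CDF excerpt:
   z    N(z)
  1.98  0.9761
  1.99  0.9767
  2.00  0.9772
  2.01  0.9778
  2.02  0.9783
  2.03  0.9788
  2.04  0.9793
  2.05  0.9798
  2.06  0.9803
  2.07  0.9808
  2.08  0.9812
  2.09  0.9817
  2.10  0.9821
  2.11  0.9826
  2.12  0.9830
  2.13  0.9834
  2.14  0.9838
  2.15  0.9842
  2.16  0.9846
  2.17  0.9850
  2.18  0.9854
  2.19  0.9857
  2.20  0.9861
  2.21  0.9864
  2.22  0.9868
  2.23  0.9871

σ√T = 0.15·√1.5 = 0.1837
d₁ = [ln(100/150) + (0.012 + 0.15²/2)·1.5] / 0.1837 = [-0.4055 + 0.0349] / 0.1837 = -2.0172 ⇒ -2.02
d₂ = d₁ − σ√T = -2.0172 − 0.1837 = -2.2009 ⇒ -2.20
e^(−rT) = e^(−0.012·1.5) = 0.9822
P = 150·0.9822·N(2.20) − 100·N(2.02) = 150·0.9822·0.9861 − 100·0.9783 = 145.2821 − 97.8300 = 47.4521

47.45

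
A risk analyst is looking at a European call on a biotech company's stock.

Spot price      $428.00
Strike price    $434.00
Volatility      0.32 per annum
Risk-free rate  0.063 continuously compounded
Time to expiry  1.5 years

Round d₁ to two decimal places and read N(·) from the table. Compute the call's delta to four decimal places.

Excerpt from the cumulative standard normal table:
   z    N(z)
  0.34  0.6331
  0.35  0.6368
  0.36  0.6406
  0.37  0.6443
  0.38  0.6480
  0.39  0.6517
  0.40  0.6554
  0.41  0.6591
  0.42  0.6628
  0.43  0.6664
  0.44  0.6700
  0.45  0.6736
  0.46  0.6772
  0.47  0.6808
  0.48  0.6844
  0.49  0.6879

0.6554

σ√T = 0.32·√1.5 = 0.3919
d₁ = [ln(428/434) + (0.063 + ½·0.32²)·1.5] / (σ√T) = (-0.0139 + 0.1713) / 0.3919 = 0.4016 ≈ 0.40
N(d₁) = N(0.40) = 0.6554
Δ_call = N(d₁) = 0.6554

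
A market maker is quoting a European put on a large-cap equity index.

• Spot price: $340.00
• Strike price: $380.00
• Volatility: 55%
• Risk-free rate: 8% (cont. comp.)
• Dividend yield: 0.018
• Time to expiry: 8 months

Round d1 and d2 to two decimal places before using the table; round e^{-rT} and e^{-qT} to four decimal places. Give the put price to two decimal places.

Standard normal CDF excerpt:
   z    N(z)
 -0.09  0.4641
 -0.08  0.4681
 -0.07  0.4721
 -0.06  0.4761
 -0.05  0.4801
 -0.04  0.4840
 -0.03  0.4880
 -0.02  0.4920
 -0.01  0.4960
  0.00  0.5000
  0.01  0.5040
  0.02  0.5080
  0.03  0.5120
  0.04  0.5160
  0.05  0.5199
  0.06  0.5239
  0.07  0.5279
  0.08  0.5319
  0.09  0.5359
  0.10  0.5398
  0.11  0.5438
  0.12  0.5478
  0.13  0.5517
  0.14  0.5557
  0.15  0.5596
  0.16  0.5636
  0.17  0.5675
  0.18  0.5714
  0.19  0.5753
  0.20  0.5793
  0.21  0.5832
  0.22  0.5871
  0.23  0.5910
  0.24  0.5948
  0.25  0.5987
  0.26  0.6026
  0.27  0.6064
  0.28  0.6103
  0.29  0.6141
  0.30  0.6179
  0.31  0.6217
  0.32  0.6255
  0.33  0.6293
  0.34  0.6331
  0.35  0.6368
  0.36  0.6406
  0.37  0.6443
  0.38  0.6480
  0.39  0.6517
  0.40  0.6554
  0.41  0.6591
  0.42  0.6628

σ√T = 0.55·√0.6667 = 0.4491
d₁ = [ln(340/380) + (0.08 − 0.018 + 0.55²/2)·0.6667] / 0.4491 = [-0.1112 + 0.1422] / 0.4491 = 0.0689 → 0.07
d₂ = d₁ − σ√T = 0.0689 − 0.4491 = -0.3802 → -0.38
exp(−qT) = exp(−0.018·0.6667) = 0.9881;  exp(−rT) = exp(−0.08·0.6667) = 0.9481
N(−d₂) = N(0.38) = 0.6480;  N(−d₁) = N(-0.07) = 0.4721
P = 380·0.9481·0.6480 − 340·0.9881·0.4721 = 233.4601 − 158.6039 = 74.8563

$74.86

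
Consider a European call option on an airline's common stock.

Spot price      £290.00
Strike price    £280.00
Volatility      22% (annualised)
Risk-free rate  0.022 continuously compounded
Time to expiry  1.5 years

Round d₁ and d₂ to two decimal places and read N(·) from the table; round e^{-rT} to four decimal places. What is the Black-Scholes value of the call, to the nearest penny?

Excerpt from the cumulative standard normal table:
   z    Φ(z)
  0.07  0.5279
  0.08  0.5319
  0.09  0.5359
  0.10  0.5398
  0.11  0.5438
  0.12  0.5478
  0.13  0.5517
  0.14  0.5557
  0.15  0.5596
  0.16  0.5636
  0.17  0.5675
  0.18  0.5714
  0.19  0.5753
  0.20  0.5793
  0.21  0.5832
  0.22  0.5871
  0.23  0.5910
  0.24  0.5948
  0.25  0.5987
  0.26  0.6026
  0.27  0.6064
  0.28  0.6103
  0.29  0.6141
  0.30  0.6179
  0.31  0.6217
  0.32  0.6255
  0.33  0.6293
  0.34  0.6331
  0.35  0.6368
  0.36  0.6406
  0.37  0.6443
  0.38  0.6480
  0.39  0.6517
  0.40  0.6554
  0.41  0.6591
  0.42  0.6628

£40.59

T = 1.5;  σ√T = 0.2694
ln(S/K) + (r + σ²/2)T = ln(290/280) + (0.022 + 0.22²/2)·1.5 = 0.0351 + 0.0693 = 0.1044
d₁ = 0.1044 / 0.2694 = 0.3874 which rounds to 0.39
d₂ = d₁ − σ√T = 0.3874 − 0.2694 = 0.1180 which rounds to 0.12
e^(−rT) = e^(−0.022·1.5) = 0.9675
N(d₁) = N(0.39) = 0.6517;  N(d₂) = N(0.12) = 0.5478
C = 290·0.6517 − 280·0.9675·0.5478 = 188.9930 − 148.3990 = 40.5940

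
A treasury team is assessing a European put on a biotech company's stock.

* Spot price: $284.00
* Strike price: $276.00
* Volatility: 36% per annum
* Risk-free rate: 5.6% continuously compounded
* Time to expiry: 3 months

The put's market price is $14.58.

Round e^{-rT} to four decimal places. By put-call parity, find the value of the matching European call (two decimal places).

$26.42

exp(−rT) = exp(−0.056·0.25) = 0.9861
Put-call parity: C − P = S − K·e^(−rT) = 284 − 276·0.9861 = 284 − 272.1636 = 11.8364
C = P + (C − P) = 14.58 + (11.8364) = 26.4164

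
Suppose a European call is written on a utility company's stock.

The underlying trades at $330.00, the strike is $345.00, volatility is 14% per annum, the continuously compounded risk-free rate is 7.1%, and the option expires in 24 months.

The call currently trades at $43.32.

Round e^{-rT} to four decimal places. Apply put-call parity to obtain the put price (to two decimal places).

$12.64

e^(−rT) = e^(−0.071·2) = 0.8676
Put-call parity: C − P = S − K·e^(−rT) = 330 − 345·0.8676 = 330 − 299.3220 = 30.6780
P = C − (C − P) = 43.32 − (30.6780) = 12.6420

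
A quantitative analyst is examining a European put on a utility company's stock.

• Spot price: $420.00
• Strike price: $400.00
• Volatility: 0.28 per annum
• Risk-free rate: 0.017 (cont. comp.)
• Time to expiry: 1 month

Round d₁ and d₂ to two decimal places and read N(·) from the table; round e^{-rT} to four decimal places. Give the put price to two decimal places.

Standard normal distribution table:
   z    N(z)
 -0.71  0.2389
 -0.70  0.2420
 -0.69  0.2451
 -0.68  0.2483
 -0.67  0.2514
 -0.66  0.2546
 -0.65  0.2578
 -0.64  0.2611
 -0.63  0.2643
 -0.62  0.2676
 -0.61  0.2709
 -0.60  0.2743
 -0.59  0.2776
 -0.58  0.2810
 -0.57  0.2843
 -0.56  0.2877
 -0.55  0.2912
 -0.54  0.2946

σ√T = 0.28·√0.08333 = 0.0808
ln(S/K) + (r + σ²/2)T = ln(420/400) + (0.017 + 0.28²/2)·0.08333 = 0.0488 + 0.0047 = 0.0535
d₁ = 0.0535 / 0.0808 = 0.6616 → 0.66
d₂ = d₁ − σ√T = 0.6616 − 0.0808 = 0.5807 → 0.58
e^(−rT) = e^(−0.017·0.08333) = 0.9986
P = 400·0.9986·N(-0.58) − 420·N(-0.66) = 400·0.9986·0.2810 − 420·0.2546 = 112.2426 − 106.9320 = 5.3106

$5.31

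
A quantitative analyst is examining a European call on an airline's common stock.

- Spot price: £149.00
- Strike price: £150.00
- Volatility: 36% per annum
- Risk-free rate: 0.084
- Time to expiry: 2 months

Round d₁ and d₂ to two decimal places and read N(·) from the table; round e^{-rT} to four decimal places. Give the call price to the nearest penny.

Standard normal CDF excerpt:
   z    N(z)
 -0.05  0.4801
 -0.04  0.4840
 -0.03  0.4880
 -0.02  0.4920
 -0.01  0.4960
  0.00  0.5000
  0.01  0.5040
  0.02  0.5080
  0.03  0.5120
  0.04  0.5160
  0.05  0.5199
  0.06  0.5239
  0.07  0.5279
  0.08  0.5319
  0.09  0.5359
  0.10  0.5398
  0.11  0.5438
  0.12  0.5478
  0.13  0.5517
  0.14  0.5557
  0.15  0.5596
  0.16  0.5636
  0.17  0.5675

σ√T = 0.36·√0.1667 = 0.1470
ln(S/K) + (r + σ²/2)T = ln(149/150) + (0.084 + 0.36²/2)·0.1667 = -0.0067 + 0.0248 = 0.0181
d₁ = 0.0181 / 0.1470 = 0.1232 → 0.12
d₂ = d₁ − σ√T = 0.1232 − 0.1470 = -0.0237 → -0.02
exp(−rT) = exp(−0.084·0.1667) = 0.9861
N(d₁) = N(0.12) = 0.5478;  N(d₂) = N(-0.02) = 0.4920
C = 149·0.5478 − 150·0.9861·0.4920 = 81.6222 − 72.7742 = 8.8480

£8.85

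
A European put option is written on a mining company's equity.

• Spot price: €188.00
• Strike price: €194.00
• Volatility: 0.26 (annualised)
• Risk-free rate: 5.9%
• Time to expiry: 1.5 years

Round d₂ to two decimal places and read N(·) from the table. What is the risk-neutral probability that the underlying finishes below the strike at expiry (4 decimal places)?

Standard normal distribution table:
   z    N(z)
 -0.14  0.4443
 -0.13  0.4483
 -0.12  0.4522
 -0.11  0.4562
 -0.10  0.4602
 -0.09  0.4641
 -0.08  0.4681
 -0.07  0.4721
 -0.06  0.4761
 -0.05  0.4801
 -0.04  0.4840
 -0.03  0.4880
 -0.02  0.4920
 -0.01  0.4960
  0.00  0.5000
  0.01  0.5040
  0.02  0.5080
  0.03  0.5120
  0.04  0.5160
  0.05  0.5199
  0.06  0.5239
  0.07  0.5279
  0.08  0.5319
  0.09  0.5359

0.4920

T = 1.5;  σ√T = 0.3184
d₁ = [ln(188/194) + (0.059 + ½·0.26²)·1.5] / (σ√T) = (-0.0314 + 0.1392) / 0.3184 = 0.3385 ≈ 0.34
d₂ = 0.3385 − 0.3184 = 0.0200 ≈ 0.02
Risk-neutral Pr[S_T < K] = N(−d₂) = N(-0.02) = 0.4920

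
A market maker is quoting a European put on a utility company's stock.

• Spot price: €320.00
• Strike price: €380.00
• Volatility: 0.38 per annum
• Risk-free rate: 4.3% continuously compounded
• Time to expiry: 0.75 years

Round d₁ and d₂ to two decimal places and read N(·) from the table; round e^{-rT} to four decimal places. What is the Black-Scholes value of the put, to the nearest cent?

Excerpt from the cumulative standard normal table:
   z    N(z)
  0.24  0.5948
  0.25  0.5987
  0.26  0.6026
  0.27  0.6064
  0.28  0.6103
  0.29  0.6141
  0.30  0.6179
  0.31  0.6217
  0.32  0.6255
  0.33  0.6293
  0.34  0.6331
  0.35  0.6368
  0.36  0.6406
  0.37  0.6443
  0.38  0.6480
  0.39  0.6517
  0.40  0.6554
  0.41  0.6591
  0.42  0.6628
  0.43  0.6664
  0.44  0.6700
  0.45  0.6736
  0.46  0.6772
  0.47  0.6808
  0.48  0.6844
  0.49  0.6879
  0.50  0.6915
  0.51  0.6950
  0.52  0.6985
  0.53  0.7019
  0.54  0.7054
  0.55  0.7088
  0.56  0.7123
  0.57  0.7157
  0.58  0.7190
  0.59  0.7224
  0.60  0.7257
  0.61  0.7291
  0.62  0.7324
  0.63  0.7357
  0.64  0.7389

σ√T = 0.38·√0.75 = 0.3291
d₁ = [ln(320/380) + (0.043 + 0.38²/2)·0.75] / 0.3291 = [-0.1719 + 0.0864] / 0.3291 = -0.2597 ≈ -0.26
d₂ = d₁ − σ√T = -0.2597 − 0.3291 = -0.5887 ≈ -0.59
exp(−rT) = exp(−0.043·0.75) = 0.9683
P = 380·0.9683·N(0.59) − 320·N(0.26) = 380·0.9683·0.7224 − 320·0.6026 = 265.8100 − 192.8320 = 72.9780

€72.98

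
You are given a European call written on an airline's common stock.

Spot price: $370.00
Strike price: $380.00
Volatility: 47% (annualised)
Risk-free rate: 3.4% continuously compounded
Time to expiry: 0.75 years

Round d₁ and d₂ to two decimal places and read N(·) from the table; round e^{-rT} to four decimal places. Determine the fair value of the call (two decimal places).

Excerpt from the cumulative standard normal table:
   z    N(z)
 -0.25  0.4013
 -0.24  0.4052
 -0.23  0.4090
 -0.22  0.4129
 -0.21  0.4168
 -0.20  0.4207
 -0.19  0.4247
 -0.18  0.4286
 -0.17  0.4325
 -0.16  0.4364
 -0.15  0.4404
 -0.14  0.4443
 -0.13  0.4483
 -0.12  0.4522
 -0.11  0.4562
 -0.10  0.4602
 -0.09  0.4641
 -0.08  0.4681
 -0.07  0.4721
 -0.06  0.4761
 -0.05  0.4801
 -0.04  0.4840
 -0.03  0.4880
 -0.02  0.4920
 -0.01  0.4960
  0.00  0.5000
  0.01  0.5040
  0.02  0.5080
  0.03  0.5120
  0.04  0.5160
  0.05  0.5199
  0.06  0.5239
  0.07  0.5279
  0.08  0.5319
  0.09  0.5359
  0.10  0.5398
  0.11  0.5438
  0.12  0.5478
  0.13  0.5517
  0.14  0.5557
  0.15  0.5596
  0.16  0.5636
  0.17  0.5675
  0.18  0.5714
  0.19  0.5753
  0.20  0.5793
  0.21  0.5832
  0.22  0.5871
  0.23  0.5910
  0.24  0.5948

$59.95

σ√T = 0.47·√0.75 = 0.4070
d₁ = [ln(370/380) + (0.034 + ½·0.47²)·0.75] / (σ√T) = (-0.0267 + 0.1083) / 0.4070 = 0.2006 ⇒ 0.20
d₂ = 0.2006 − 0.4070 = -0.2064 ⇒ -0.21
exp(−rT) = exp(−0.034·0.75) = 0.9748
C = 370·N(0.20) − 380·0.9748·N(-0.21) = 370·0.5793 − 380·0.9748·0.4168 = 214.3410 − 154.3927 = 59.9483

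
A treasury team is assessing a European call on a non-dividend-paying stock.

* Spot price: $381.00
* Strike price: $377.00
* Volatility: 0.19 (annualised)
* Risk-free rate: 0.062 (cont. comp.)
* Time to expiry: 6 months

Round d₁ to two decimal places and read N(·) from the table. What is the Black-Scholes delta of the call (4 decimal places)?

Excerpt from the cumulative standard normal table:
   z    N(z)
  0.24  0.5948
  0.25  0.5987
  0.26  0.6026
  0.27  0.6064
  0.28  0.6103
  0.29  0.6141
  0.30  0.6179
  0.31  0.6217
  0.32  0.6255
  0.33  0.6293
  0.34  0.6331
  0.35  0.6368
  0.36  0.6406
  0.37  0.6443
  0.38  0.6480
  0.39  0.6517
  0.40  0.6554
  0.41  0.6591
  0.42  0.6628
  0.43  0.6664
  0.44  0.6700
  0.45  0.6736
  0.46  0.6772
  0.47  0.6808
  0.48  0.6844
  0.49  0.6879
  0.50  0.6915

T = 0.5;  σ√T = 0.1344
d₁ = [ln(381/377) + (0.062 + 0.19²/2)·0.5] / 0.1344 = [0.0106 + 0.0400] / 0.1344 = 0.3765 → 0.38
N(d₁) = N(0.38) = 0.6480
Δ_call = N(d₁) = 0.6480

0.6480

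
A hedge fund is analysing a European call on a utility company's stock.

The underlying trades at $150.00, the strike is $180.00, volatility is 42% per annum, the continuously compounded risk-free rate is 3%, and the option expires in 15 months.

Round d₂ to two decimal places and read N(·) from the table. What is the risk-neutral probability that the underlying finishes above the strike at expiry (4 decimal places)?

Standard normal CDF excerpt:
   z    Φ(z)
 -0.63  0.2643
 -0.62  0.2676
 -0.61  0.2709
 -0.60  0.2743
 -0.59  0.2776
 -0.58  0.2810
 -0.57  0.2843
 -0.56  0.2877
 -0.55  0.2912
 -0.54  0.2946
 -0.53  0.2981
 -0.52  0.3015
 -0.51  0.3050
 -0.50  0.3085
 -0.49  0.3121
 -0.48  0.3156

0.2946

σ√T = 0.42·√1.25 = 0.4696
d₁ = [ln(150/180) + (0.03 + ½·0.42²)·1.25] / (σ√T) = (-0.1823 + 0.1477) / 0.4696 = -0.0736 which rounds to -0.07
d₂ = -0.0736 − 0.4696 = -0.5432 which rounds to -0.54
Risk-neutral Pr[S_T > K] = N(d₂) = N(-0.54) = 0.2946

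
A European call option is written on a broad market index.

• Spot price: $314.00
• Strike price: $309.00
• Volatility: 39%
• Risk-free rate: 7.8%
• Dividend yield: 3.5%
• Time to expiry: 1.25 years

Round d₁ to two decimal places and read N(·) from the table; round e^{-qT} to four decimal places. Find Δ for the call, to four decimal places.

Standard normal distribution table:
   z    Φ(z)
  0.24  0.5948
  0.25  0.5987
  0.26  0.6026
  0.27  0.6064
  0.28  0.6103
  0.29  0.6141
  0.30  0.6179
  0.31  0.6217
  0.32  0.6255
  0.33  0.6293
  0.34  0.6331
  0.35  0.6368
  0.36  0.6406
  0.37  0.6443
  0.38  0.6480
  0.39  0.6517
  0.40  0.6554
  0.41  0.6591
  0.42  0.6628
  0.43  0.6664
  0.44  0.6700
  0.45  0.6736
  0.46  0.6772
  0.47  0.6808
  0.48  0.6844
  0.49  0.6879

0.6203

T = 1.25;  σ√T = 0.4360
d₁ = [ln(314/309) + (0.078 − 0.035 + 0.39²/2)·1.25] / 0.4360 = [0.0161 + 0.1488] / 0.4360 = 0.3781 ⇒ 0.38
N(d₁) = N(0.38) = 0.6480
Δ_call = exp(−qT)·N(d₁) = 0.9572·0.6480 = 0.6203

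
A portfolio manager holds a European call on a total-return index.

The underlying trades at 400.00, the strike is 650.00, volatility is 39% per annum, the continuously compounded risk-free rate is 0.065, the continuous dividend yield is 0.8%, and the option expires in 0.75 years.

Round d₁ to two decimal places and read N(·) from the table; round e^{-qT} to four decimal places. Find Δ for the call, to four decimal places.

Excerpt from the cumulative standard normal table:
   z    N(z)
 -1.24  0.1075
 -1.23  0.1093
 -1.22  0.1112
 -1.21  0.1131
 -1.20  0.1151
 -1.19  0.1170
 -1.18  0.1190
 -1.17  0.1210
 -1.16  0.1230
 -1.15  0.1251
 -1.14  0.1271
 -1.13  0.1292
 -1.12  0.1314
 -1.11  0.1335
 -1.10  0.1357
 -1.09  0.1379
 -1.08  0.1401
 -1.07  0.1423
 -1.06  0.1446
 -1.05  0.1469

T = 0.75;  σ√T = 0.3377
d₁ = [ln(400/650) + (0.065 − 0.008 + 0.39²/2)·0.75] / 0.3377 = [-0.4855 + 0.0998] / 0.3377 = -1.1420 ≈ -1.14
N(d₁) = N(-1.14) = 0.1271
Δ_call = e^(−qT)·N(d₁) = 0.9940·0.1271 = 0.1263

0.1263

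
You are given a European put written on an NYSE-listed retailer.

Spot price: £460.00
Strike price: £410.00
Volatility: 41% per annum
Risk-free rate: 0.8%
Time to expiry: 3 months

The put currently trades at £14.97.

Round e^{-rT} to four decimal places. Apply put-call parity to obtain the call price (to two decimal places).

£65.79

e^(−rT) = e^(−0.008·0.25) = 0.9980
Put-call parity: C − P = S − K·e^(−rT) = 460 − 410·0.9980 = 460 − 409.1800 = 50.8200
C = P + (C − P) = 14.97 + (50.8200) = 65.7900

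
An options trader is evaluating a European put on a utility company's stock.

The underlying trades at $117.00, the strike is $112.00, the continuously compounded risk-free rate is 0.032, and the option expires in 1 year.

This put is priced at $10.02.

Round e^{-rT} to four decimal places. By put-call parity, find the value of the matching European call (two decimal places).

e^(−rT) = e^(−0.032·1) = 0.9685
Put-call parity: C − P = S − K·e^(−rT) = 117 − 112·0.9685 = 117 − 108.4720 = 8.5280
C = P + (C − P) = 10.02 + (8.5280) = 18.5480

$18.55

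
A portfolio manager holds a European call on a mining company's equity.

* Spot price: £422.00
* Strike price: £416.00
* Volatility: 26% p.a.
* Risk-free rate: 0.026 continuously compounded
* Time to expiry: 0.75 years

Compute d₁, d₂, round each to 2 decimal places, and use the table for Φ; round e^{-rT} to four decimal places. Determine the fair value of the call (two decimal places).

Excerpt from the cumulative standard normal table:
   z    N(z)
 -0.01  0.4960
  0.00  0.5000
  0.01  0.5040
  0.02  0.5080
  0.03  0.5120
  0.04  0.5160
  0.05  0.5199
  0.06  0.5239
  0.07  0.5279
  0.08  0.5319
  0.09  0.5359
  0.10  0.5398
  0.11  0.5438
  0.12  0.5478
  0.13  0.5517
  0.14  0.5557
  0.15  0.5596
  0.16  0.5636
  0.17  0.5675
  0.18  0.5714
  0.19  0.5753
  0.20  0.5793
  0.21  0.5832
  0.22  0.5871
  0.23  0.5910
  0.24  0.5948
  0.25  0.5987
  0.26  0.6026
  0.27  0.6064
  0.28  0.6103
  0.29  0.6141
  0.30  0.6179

£43.78

T = 0.75;  σ√T = 0.2252
d₁ = [ln(422/416) + (0.026 + 0.26²/2)·0.75] / 0.2252 = [0.0143 + 0.0449] / 0.2252 = 0.2628 which rounds to 0.26
d₂ = d₁ − σ√T = 0.2628 − 0.2252 = 0.0376 which rounds to 0.04
e^(−rT) = e^(−0.026·0.75) = 0.9807
N(d₁) = N(0.26) = 0.6026;  N(d₂) = N(0.04) = 0.5160
C = 422·0.6026 − 416·0.9807·0.5160 = 254.2972 − 210.5131 = 43.7841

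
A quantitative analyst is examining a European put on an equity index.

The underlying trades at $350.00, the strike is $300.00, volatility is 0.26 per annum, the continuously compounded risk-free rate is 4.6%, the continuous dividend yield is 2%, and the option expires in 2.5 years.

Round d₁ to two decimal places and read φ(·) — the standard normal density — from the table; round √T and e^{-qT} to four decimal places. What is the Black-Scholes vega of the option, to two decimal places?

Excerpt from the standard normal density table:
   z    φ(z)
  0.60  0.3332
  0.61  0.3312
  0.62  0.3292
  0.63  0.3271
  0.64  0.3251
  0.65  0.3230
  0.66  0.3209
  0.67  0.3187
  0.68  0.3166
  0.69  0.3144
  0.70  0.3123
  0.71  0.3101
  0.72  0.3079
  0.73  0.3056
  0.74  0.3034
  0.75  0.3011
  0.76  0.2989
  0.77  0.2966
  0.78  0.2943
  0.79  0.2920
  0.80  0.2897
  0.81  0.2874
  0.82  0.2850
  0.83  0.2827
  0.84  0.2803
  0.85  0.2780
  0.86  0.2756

σ√T = 0.26·√2.5 = 0.4111
d₁ = [ln(350/300) + (0.046 − 0.02 + ½·0.26²)·2.5] / (σ√T) = (0.1542 + 0.1495) / 0.4111 = 0.7386 ⇒ 0.74
√T = √2.5 = 1.5811
φ(d₁) = φ(0.74) = 0.3034
exp(−qT) = exp(−0.02·2.5) = 0.9512
vega = S·exp(−qT)·φ(d₁)·√T = 350·0.9512·0.3034·1.5811 = 159.7036
(Vega is the same for a European call and put with the same parameters.)

159.70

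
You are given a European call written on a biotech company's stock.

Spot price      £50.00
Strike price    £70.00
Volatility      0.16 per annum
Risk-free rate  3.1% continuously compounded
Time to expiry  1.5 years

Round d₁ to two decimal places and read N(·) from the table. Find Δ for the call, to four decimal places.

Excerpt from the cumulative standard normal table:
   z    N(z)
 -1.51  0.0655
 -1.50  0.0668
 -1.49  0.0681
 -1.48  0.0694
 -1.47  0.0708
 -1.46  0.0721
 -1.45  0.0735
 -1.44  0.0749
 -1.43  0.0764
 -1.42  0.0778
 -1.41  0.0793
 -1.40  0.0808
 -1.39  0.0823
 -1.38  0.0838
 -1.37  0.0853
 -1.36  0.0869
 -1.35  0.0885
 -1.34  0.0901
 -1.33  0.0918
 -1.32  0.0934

0.0838

σ√T = 0.16 × 1.2247 = 0.1960
d₁ = [ln(50/70) + (0.031 + 0.16²/2)·1.5] / 0.1960 = [-0.3365 + 0.0657] / 0.1960 = -1.3818 ≈ -1.38
N(d₁) = N(-1.38) = 0.0838
Δ_call = N(d₁) = 0.0838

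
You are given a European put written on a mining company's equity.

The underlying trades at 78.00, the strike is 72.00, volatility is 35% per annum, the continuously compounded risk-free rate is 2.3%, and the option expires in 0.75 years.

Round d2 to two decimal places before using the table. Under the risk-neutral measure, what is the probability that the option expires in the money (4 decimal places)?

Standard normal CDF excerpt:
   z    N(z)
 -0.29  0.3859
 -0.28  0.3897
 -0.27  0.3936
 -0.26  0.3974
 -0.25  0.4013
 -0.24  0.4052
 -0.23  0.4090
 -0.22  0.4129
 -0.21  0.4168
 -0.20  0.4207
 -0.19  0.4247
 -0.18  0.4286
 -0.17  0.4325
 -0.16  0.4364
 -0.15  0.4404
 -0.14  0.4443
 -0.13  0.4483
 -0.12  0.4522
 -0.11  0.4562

σ√T = 0.35·√0.75 = 0.3031
ln(S/K) + (r + σ²/2)T = ln(78/72) + (0.023 + 0.35²/2)·0.75 = 0.0800 + 0.0632 = 0.1432
d₁ = 0.1432 / 0.3031 = 0.4725 ≈ 0.47
d₂ = d₁ − σ√T = 0.4725 − 0.3031 = 0.1694 ≈ 0.17
Risk-neutral Pr[S_T < K] = N(−d₂) = N(-0.17) = 0.4325

0.4325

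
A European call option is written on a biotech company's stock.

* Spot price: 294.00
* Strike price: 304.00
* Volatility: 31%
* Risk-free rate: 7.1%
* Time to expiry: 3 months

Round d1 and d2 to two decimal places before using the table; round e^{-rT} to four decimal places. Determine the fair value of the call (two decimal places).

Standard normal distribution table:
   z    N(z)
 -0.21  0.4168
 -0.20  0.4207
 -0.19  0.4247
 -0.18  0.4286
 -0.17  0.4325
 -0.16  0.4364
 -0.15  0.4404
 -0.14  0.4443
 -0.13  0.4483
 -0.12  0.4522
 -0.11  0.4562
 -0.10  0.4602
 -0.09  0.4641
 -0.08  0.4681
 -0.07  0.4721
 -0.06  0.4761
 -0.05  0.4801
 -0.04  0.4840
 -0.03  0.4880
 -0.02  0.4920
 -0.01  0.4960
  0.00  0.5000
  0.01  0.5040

σ√T = 0.31·√0.25 = 0.1550
d₁ = [ln(294/304) + (0.071 + ½·0.31²)·0.25] / (σ√T) = (-0.0334 + 0.0298) / 0.1550 = -0.0238 which rounds to -0.02
d₂ = -0.0238 − 0.1550 = -0.1788 which rounds to -0.18
e^(−rT) = e^(−0.071·0.25) = 0.9824
N(d₁) = N(-0.02) = 0.4920;  N(d₂) = N(-0.18) = 0.4286
C = 294·0.4920 − 304·0.9824·0.4286 = 144.6480 − 128.0012 = 16.6468

16.65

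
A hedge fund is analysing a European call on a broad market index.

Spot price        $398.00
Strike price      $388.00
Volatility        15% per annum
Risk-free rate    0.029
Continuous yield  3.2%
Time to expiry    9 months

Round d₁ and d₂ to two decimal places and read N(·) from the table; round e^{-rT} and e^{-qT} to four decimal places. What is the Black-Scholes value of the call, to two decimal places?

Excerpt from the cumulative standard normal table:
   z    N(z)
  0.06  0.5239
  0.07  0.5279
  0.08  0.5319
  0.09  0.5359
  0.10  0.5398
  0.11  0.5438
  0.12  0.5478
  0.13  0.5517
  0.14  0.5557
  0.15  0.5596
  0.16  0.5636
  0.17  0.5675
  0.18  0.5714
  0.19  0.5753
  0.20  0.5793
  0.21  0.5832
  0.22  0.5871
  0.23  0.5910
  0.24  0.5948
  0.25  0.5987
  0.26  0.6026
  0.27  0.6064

$24.66

T = 0.75;  σ√T = 0.1299
d₁ = [ln(398/388) + (0.029 − 0.032 + 0.15²/2)·0.75] / 0.1299 = [0.0254 + 0.0062] / 0.1299 = 0.2435 which rounds to 0.24
d₂ = d₁ − σ√T = 0.2435 − 0.1299 = 0.1136 which rounds to 0.11
e^(−qT) = e^(−0.032·0.75) = 0.9763;  e^(−rT) = e^(−0.029·0.75) = 0.9785
C = 398·0.9763·N(0.24) − 388·0.9785·N(0.11) = 398·0.9763·0.5948 − 388·0.9785·0.5438 = 231.1199 − 206.4580 = 24.6619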